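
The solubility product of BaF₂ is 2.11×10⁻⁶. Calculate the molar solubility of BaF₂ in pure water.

8.08×10⁻³ M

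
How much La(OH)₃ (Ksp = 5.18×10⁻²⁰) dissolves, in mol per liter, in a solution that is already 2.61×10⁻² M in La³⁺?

La(OH)₃(s) ⇌ La³⁺(aq) + 3 OH⁻(aq)
The solution already contains La³⁺ at 2.61×10⁻² M. Let s be the molar solubility of La(OH)₃.
[La³⁺] ≈ 2.61×10⁻² M (common ion dominates); [OH⁻] = 3s.
Ksp = [La³⁺][OH⁻]^3 = (2.61×10⁻²)(3s)^3
(3s)^3 = 5.18×10⁻²⁰ / (2.61×10⁻²) = 1.98×10⁻¹⁸
s = 4.19×10⁻⁷ M

4.19×10⁻⁷ M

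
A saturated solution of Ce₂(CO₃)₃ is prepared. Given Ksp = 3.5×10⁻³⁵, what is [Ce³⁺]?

1.0×10⁻⁷ M

Ce₂(CO₃)₃(s) ⇌ 2 Ce³⁺(aq) + 3 CO₃²⁻(aq)
Call the molar solubility s, so that [Ce³⁺] = 2s and [CO₃²⁻] = 3s.
Ksp = [Ce³⁺]^2[CO₃²⁻]^3 = (2s)^2 · (3s)^3 = 108s^5 = 3.5×10⁻³⁵
s = 5.0×10⁻⁸ mol/L
[Ce³⁺] = 2s = 1.0×10⁻⁷ mol/L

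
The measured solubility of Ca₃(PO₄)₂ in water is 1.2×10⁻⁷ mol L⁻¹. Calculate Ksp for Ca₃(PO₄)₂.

Ca₃(PO₄)₂(s) ⇌ 3 Ca²⁺(aq) + 2 PO₄³⁻(aq)
Call the molar solubility s, so that [Ca²⁺] = 3s and [PO₄³⁻] = 2s.
Ksp = [Ca²⁺]^3[PO₄³⁻]^2 = (3s)^3 · (2s)^2 = 108s^5
Ksp = 108 × (1.2×10⁻⁷)^5 = 2.7×10⁻³³

Ksp = 2.7×10⁻³³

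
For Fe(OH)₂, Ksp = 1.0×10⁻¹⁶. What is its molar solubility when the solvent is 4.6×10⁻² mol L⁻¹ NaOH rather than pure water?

Fe(OH)₂(s) ⇌ Fe²⁺(aq) + 2 OH⁻(aq)
OH⁻ is already present at 4.6×10⁻² mol L⁻¹. If s mol/L of Fe(OH)₂ dissolves, [Fe²⁺] = s while [OH⁻] ≈ 4.6×10⁻² mol L⁻¹.
Ksp = [Fe²⁺][OH⁻]^2 = s(4.6×10⁻²)^2
s = 1.0×10⁻¹⁶ / (4.6×10⁻²)^2 = 4.7×10⁻¹⁴
s = 4.7×10⁻¹⁴ mol L⁻¹

4.7×10⁻¹⁴ M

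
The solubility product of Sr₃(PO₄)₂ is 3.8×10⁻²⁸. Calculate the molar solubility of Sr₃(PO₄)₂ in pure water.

Sr₃(PO₄)₂(s) ⇌ 3 Sr²⁺(aq) + 2 PO₄³⁻(aq)
Call the molar solubility s, so that [Sr²⁺] = 3s and [PO₄³⁻] = 2s.
Ksp = [Sr²⁺]^3[PO₄³⁻]^2 = (3s)^3 · (2s)^2 = 108s^5
108s^5 = 3.8×10⁻²⁸  ⇒  s^5 = 3.5×10⁻³⁰
Taking the 5th root, s = 1.3×10⁻⁶ mol/L.

1.3×10⁻⁶ M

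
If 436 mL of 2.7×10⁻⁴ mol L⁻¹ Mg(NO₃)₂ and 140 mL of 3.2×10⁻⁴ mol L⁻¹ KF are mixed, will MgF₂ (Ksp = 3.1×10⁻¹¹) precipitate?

The combined volume is 576 mL.
[Mg²⁺] = (2.7×10⁻⁴)(436)/576 = 2.0×10⁻⁴ mol L⁻¹
[F⁻] = (3.2×10⁻⁴)(140)/576 = 7.8×10⁻⁵ mol L⁻¹
Q = [Mg²⁺][F⁻]^2 = 1.2×10⁻¹²
Since Q (1.2×10⁻¹²) is less than Ksp (3.1×10⁻¹¹), no MgF₂ precipitates.

No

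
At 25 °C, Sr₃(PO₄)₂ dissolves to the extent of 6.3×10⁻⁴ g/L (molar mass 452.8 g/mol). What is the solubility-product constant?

Ksp = 5.6×10⁻²⁸

s = (6.3×10⁻⁴ g L⁻¹)/(452.8 g mol⁻¹) = 1.391×10⁻⁶ M
Sr₃(PO₄)₂(s) ⇌ 3 Sr²⁺(aq) + 2 PO₄³⁻(aq)
With molar solubility s: [Sr²⁺] = 3s, [PO₄³⁻] = 2s.
Ksp = [Sr²⁺]^3[PO₄³⁻]^2 = (3s)^3 · (2s)^2 = 108s^5
Ksp = 108 × (1.391×10⁻⁶)^5 = 5.6×10⁻²⁸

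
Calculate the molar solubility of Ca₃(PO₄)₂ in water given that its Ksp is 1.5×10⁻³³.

1.1×10⁻⁷ M

Ca₃(PO₄)₂(s) ⇌ 3 Ca²⁺(aq) + 2 PO₄³⁻(aq)
Call the molar solubility s, so that [Ca²⁺] = 3s and [PO₄³⁻] = 2s.
Ksp = [Ca²⁺]^3[PO₄³⁻]^2 = (3s)^3 · (2s)^2 = 108s^5
108s^5 = 1.5×10⁻³³  ⇒  s^5 = 1.4×10⁻³⁵
s = 1.1×10⁻⁷ mol/L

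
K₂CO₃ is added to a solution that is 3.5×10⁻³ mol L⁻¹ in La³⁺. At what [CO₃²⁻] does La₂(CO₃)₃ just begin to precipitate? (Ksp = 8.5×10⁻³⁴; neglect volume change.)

Precipitation begins when Q = Ksp.
La₂(CO₃)₃(s) ⇌ 2 La³⁺(aq) + 3 CO₃²⁻(aq)
Ksp = [La³⁺]^2[CO₃²⁻]^3 = [CO₃²⁻]^3(3.5×10⁻³)^2
[CO₃²⁻]^3 = 8.5×10⁻³⁴ / (3.5×10⁻³)^2 = 6.9×10⁻²⁹
[CO₃²⁻] = 4.1×10⁻¹⁰ mol L⁻¹

4.1×10⁻¹⁰ M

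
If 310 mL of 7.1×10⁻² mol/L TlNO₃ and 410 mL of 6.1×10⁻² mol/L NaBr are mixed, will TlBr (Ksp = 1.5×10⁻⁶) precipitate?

Yes

Total volume after mixing = 310 + 410 = 720 mL.
[Tl⁺] = (7.1×10⁻²)(310)/720 = 3.1×10⁻² mol/L
[Br⁻] = (6.1×10⁻²)(410)/720 = 3.5×10⁻² mol/L
Q = [Tl⁺][Br⁻] = 1.1×10⁻³
Since Q (1.1×10⁻³) exceeds Ksp (1.5×10⁻⁶), TlBr will precipitate.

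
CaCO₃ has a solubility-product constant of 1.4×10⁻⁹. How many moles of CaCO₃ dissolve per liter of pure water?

3.7×10⁻⁵ M

CaCO₃(s) ⇌ Ca²⁺(aq) + CO₃²⁻(aq)
If s mol/L of CaCO₃ dissolves, [Ca²⁺] = s and [CO₃²⁻] = s.
Ksp = [Ca²⁺][CO₃²⁻] = s · s = s^2
s^2 = 1.4×10⁻⁹
s = 3.7×10⁻⁵ mol/L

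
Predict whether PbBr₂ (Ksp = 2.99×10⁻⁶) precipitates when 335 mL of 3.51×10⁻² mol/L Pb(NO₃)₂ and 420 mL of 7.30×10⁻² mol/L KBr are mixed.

Yes

The combined volume is 755 mL.
[Pb²⁺] = (3.51×10⁻²)(335)/755 = 1.56×10⁻² mol/L
[Br⁻] = (7.30×10⁻²)(420)/755 = 4.06×10⁻² mol/L
Q = [Pb²⁺][Br⁻]^2 = 2.57×10⁻⁵
Since Q (2.57×10⁻⁵) exceeds Ksp (2.99×10⁻⁶), PbBr₂ will precipitate.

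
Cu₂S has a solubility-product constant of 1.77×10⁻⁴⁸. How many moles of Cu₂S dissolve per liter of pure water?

Cu₂S(s) ⇌ 2 Cu⁺(aq) + S²⁻(aq)
If s mol/L of Cu₂S dissolves, [Cu⁺] = 2s and [S²⁻] = s.
Ksp = [Cu⁺]^2[S²⁻] = (2s)^2 · s = 4s^3
4s^3 = 1.77×10⁻⁴⁸  ⇒  s^3 = 4.43×10⁻⁴⁹
s = 7.62×10⁻¹⁷ M

7.62×10⁻¹⁷ M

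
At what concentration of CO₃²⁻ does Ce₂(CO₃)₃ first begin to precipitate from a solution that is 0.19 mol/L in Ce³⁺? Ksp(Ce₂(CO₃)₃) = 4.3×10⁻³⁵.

A salt starts to precipitate once the ion product Q reaches its Ksp.
Ce₂(CO₃)₃(s) ⇌ 2 Ce³⁺(aq) + 3 CO₃²⁻(aq)
Ksp = [Ce³⁺]^2[CO₃²⁻]^3 = [CO₃²⁻]^3(0.19)^2
[CO₃²⁻]^3 = 4.3×10⁻³⁵ / (0.19)^2 = 1.2×10⁻³³
[CO₃²⁻] = 1.1×10⁻¹¹ mol/L

1.1×10⁻¹¹ M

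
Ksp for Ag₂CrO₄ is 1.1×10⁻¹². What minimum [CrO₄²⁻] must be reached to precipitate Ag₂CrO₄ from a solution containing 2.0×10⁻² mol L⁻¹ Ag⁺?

Precipitation of each salt begins when its ion product equals Ksp.
Ag₂CrO₄(s) ⇌ 2 Ag⁺(aq) + CrO₄²⁻(aq)
Ksp = [Ag⁺]^2[CrO₄²⁻] = [CrO₄²⁻](2.0×10⁻²)^2
[CrO₄²⁻] = 1.1×10⁻¹² / (2.0×10⁻²)^2 = 2.8×10⁻⁹
[CrO₄²⁻] = 2.8×10⁻⁹ mol L⁻¹

2.8×10⁻⁹ M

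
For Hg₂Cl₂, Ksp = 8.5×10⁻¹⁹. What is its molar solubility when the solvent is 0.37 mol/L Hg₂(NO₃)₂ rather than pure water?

7.6×10⁻¹⁰ M

Hg₂Cl₂(s) ⇌ Hg₂²⁺(aq) + 2 Cl⁻(aq)
The solution already contains Hg₂²⁺ at 0.37 mol/L. Let s be the molar solubility of Hg₂Cl₂.
[Hg₂²⁺] ≈ 0.37 mol/L (common ion dominates); [Cl⁻] = 2s.
Ksp = [Hg₂²⁺][Cl⁻]^2 = (0.37)(2s)^2
(2s)^2 = 8.5×10⁻¹⁹ / (0.37) = 2.3×10⁻¹⁸
s = 7.6×10⁻¹⁰ mol/L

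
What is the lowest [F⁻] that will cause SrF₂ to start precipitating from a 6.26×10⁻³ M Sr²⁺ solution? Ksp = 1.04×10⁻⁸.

The threshold for precipitation is Q = Ksp.
SrF₂(s) ⇌ Sr²⁺(aq) + 2 F⁻(aq)
Ksp = [Sr²⁺][F⁻]^2 = [F⁻]^2(6.26×10⁻³)
[F⁻]^2 = 1.04×10⁻⁸ / (6.26×10⁻³) = 1.66×10⁻⁶
[F⁻] = 1.29×10⁻³ M

1.29×10⁻³ M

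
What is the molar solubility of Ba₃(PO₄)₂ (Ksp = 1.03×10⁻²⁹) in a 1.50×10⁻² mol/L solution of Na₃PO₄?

1.19×10⁻⁹ M

Ba₃(PO₄)₂(s) ⇌ 3 Ba²⁺(aq) + 2 PO₄³⁻(aq)
The solution already contains PO₄³⁻ at 1.50×10⁻² mol/L. Let s be the molar solubility of Ba₃(PO₄)₂.
[PO₄³⁻] ≈ 1.50×10⁻² mol/L (common ion dominates); [Ba²⁺] = 3s.
Ksp = [Ba²⁺]^3[PO₄³⁻]^2 = (3s)^3(1.50×10⁻²)^2
(3s)^3 = 1.03×10⁻²⁹ / (1.50×10⁻²)^2 = 4.58×10⁻²⁶
s = 1.19×10⁻⁹ mol/L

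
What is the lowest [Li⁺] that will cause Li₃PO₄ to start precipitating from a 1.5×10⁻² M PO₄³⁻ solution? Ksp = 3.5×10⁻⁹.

A salt starts to precipitate once the ion product Q reaches its Ksp.
Li₃PO₄(s) ⇌ 3 Li⁺(aq) + PO₄³⁻(aq)
Ksp = [Li⁺]^3[PO₄³⁻] = [Li⁺]^3(1.5×10⁻²)
[Li⁺]^3 = 3.5×10⁻⁹ / (1.5×10⁻²) = 2.3×10⁻⁷
[Li⁺] = 6.2×10⁻³ M

6.2×10⁻³ M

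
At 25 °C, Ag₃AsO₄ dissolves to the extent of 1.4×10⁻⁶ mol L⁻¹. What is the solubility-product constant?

Ag₃AsO₄(s) ⇌ 3 Ag⁺(aq) + AsO₄³⁻(aq)
If s mol/L of Ag₃AsO₄ dissolves, [Ag⁺] = 3s and [AsO₄³⁻] = s.
Ksp = [Ag⁺]^3[AsO₄³⁻] = (3s)^3 · s = 27s^4
Ksp = 27 × (1.4×10⁻⁶)^4 = 1.0×10⁻²²

Ksp = 1.0×10⁻²²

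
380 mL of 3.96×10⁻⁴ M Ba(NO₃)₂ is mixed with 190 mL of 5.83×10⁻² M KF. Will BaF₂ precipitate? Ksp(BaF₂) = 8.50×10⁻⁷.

The combined volume is 570 mL.
[Ba²⁺] = (3.96×10⁻⁴)(380)/570 = 2.64×10⁻⁴ M
[F⁻] = (5.83×10⁻²)(190)/570 = 1.94×10⁻² M
Q = [Ba²⁺][F⁻]^2 = 9.97×10⁻⁸
Q < Ksp (9.97×10⁻⁸ vs 8.50×10⁻⁷); the solution remains unsaturated and no precipitate forms.

No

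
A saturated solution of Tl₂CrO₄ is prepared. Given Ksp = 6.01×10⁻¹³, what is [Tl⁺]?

Tl₂CrO₄(s) ⇌ 2 Tl⁺(aq) + CrO₄²⁻(aq)
For each mole of Tl₂CrO₄ that dissolves per liter, [Tl⁺] = 2s and [CrO₄²⁻] = s; let s denote this solubility.
Ksp = [Tl⁺]^2[CrO₄²⁻] = (2s)^2 · s = 4s^3 = 6.01×10⁻¹³
s = 5.32×10⁻⁵ mol/L
[Tl⁺] = 2s = 1.06×10⁻⁴ mol/L

1.06×10⁻⁴ M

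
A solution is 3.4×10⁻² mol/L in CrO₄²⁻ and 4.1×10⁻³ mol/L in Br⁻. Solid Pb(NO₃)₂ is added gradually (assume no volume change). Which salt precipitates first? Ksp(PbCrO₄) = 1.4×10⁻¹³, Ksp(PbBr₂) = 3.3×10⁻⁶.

The threshold for precipitation is Q = Ksp.
For PbCrO₄: [Pb²⁺] = (Ksp/[CrO₄²⁻]) = 4.1×10⁻¹² mol/L
For PbBr₂: [Pb²⁺] = (Ksp/[Br⁻]^2) = 0.20 mol/L
PbCrO₄ requires the lower [Pb²⁺], so it precipitates first.

PbCrO₄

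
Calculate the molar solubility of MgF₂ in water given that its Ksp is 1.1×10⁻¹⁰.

MgF₂(s) ⇌ Mg²⁺(aq) + 2 F⁻(aq)
For each mole of MgF₂ that dissolves per liter, [Mg²⁺] = s and [F⁻] = 2s; let s denote this solubility.
Ksp = [Mg²⁺][F⁻]^2 = s · (2s)^2 = 4s^3
4s^3 = 1.1×10⁻¹⁰  ⇒  s^3 = 2.8×10⁻¹¹
s = 3.0×10⁻⁴ M

3.0×10⁻⁴ M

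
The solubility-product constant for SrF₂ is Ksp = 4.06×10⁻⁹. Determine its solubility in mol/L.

SrF₂(s) ⇌ Sr²⁺(aq) + 2 F⁻(aq)
Let s be the molar solubility. Then [Sr²⁺] = s and [F⁻] = 2s.
Ksp = [Sr²⁺][F⁻]^2 = s · (2s)^2 = 4s^3
4s^3 = 4.06×10⁻⁹  ⇒  s^3 = 1.02×10⁻⁹
Taking the 3rd root, s = 1.00×10⁻³ M.

1.00×10⁻³ M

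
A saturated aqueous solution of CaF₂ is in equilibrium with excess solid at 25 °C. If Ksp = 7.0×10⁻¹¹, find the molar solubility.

2.6×10⁻⁴ M

CaF₂(s) ⇌ Ca²⁺(aq) + 2 F⁻(aq)
If s mol/L of CaF₂ dissolves, [Ca²⁺] = s and [F⁻] = 2s.
Ksp = [Ca²⁺][F⁻]^2 = s · (2s)^2 = 4s^3
4s^3 = 7.0×10⁻¹¹  ⇒  s^3 = 1.8×10⁻¹¹
Taking the 3rd root, s = 2.6×10⁻⁴ M.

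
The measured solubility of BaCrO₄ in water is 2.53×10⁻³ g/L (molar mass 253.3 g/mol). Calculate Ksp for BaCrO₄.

Ksp = 9.98×10⁻¹¹

Convert to molarity: s = 2.53×10⁻³ / 253.3 = 9.9882×10⁻⁶ mol/L
BaCrO₄(s) ⇌ Ba²⁺(aq) + CrO₄²⁻(aq)
With molar solubility s: [Ba²⁺] = s, [CrO₄²⁻] = s.
Ksp = [Ba²⁺][CrO₄²⁻] = s · s = s^2
Ksp = (9.9882×10⁻⁶)^2 = 9.98×10⁻¹¹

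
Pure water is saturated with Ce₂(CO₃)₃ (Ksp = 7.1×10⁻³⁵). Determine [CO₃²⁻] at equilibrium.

1.7×10⁻⁷ M

Ce₂(CO₃)₃(s) ⇌ 2 Ce³⁺(aq) + 3 CO₃²⁻(aq)
If s mol/L of Ce₂(CO₃)₃ dissolves, [Ce³⁺] = 2s and [CO₃²⁻] = 3s.
Ksp = [Ce³⁺]^2[CO₃²⁻]^3 = (2s)^2 · (3s)^3 = 108s^5 = 7.1×10⁻³⁵
s = 5.8×10⁻⁸ mol/L
[CO₃²⁻] = 3s = 1.7×10⁻⁷ mol/L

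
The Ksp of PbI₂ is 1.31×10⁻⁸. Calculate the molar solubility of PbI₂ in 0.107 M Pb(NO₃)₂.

PbI₂(s) ⇌ Pb²⁺(aq) + 2 I⁻(aq)
Let s be the solubility of PbI₂ here. The common ion gives [Pb²⁺] ≈ 0.107 M, and [I⁻] = 2s.
Ksp = [Pb²⁺][I⁻]^2 = (0.107)(2s)^2
(2s)^2 = 1.31×10⁻⁸ / (0.107) = 1.22×10⁻⁷
s = 1.75×10⁻⁴ M

1.75×10⁻⁴ M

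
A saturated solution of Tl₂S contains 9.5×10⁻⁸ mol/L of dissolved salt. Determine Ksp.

Ksp = 3.4×10⁻²¹

Tl₂S(s) ⇌ 2 Tl⁺(aq) + S²⁻(aq)
With molar solubility s: [Tl⁺] = 2s, [S²⁻] = s.
Ksp = [Tl⁺]^2[S²⁻] = (2s)^2 · s = 4s^3
Ksp = 4 × (9.5×10⁻⁸)^3 = 3.4×10⁻²¹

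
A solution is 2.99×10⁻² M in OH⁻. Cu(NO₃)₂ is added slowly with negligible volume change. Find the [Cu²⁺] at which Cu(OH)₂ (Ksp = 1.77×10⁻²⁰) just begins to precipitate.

Precipitation begins when Q = Ksp.
Cu(OH)₂(s) ⇌ Cu²⁺(aq) + 2 OH⁻(aq)
Ksp = [Cu²⁺][OH⁻]^2 = [Cu²⁺](2.99×10⁻²)^2
[Cu²⁺] = 1.77×10⁻²⁰ / (2.99×10⁻²)^2 = 1.98×10⁻¹⁷
[Cu²⁺] = 1.98×10⁻¹⁷ M

1.98×10⁻¹⁷ M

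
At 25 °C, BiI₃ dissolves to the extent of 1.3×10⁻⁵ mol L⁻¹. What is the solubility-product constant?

Ksp = 7.7×10⁻¹⁹

BiI₃(s) ⇌ Bi³⁺(aq) + 3 I⁻(aq)
Let s be the molar solubility. Then [Bi³⁺] = s and [I⁻] = 3s.
Ksp = [Bi³⁺][I⁻]^3 = s · (3s)^3 = 27s^4
Ksp = 27 × (1.3×10⁻⁵)^4 = 7.7×10⁻¹⁹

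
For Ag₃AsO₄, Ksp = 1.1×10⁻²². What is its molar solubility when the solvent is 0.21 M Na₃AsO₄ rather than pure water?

Ag₃AsO₄(s) ⇌ 3 Ag⁺(aq) + AsO₄³⁻(aq)
The solution already contains AsO₄³⁻ at 0.21 M. Let s be the molar solubility of Ag₃AsO₄.
[AsO₄³⁻] ≈ 0.21 M (common ion dominates); [Ag⁺] = 3s.
Ksp = [Ag⁺]^3[AsO₄³⁻] = (3s)^3(0.21)
(3s)^3 = 1.1×10⁻²² / (0.21) = 5.2×10⁻²²
s = 2.7×10⁻⁸ M

2.7×10⁻⁸ M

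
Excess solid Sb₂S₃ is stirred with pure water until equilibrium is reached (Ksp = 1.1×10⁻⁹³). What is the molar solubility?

1.0×10⁻¹⁹ M

Sb₂S₃(s) ⇌ 2 Sb³⁺(aq) + 3 S²⁻(aq)
For each mole of Sb₂S₃ that dissolves per liter, [Sb³⁺] = 2s and [S²⁻] = 3s; let s denote this solubility.
Ksp = [Sb³⁺]^2[S²⁻]^3 = (2s)^2 · (3s)^3 = 108s^5
108s^5 = 1.1×10⁻⁹³  ⇒  s^5 = 1.0×10⁻⁹⁵
s = 1.0×10⁻¹⁹ M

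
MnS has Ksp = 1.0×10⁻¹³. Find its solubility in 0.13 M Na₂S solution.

7.7×10⁻¹³ M

MnS(s) ⇌ Mn²⁺(aq) + S²⁻(aq)
Let s be the solubility of MnS here. The common ion gives [S²⁻] ≈ 0.13 M, and [Mn²⁺] = s.
Ksp = [Mn²⁺][S²⁻] = s(0.13)
s = 1.0×10⁻¹³ / (0.13) = 7.7×10⁻¹³
s = 7.7×10⁻¹³ M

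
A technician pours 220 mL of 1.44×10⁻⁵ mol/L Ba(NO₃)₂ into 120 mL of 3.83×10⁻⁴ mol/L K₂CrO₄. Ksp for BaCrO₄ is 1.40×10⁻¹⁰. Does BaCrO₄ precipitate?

Yes

After mixing, V = 220 mL + 120 mL = 340 mL.
[Ba²⁺] = (1.44×10⁻⁵)(220)/340 = 9.32×10⁻⁶ mol/L
[CrO₄²⁻] = (3.83×10⁻⁴)(120)/340 = 1.35×10⁻⁴ mol/L
Q = [Ba²⁺][CrO₄²⁻] = 1.26×10⁻⁹
Since Q (1.26×10⁻⁹) exceeds Ksp (1.40×10⁻¹⁰), BaCrO₄ will precipitate.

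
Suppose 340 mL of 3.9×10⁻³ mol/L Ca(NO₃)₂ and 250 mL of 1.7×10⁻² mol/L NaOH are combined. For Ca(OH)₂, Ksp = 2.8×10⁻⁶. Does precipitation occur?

The combined volume is 590 mL.
[Ca²⁺] = (3.9×10⁻³)(340)/590 = 2.2×10⁻³ mol/L
[OH⁻] = (1.7×10⁻²)(250)/590 = 7.2×10⁻³ mol/L
Q = [Ca²⁺][OH⁻]^2 = 1.2×10⁻⁷
Since Q (1.2×10⁻⁷) is less than Ksp (2.8×10⁻⁶), no Ca(OH)₂ precipitates.

No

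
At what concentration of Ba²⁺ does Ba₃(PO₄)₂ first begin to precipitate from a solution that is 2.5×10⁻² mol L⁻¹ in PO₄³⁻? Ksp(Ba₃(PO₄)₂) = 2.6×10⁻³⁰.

A salt starts to precipitate once the ion product Q reaches its Ksp.
Ba₃(PO₄)₂(s) ⇌ 3 Ba²⁺(aq) + 2 PO₄³⁻(aq)
Ksp = [Ba²⁺]^3[PO₄³⁻]^2 = [Ba²⁺]^3(2.5×10⁻²)^2
[Ba²⁺]^3 = 2.6×10⁻³⁰ / (2.5×10⁻²)^2 = 4.2×10⁻²⁷
[Ba²⁺] = 1.6×10⁻⁹ mol L⁻¹

1.6×10⁻⁹ M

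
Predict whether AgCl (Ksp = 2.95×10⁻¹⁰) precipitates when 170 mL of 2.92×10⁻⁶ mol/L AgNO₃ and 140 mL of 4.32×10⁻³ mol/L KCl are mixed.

The combined volume is 310 mL.
[Ag⁺] = (2.92×10⁻⁶)(170)/310 = 1.60×10⁻⁶ mol/L
[Cl⁻] = (4.32×10⁻³)(140)/310 = 1.95×10⁻³ mol/L
Q = [Ag⁺][Cl⁻] = 3.12×10⁻⁹
Because Q > Ksp (3.12×10⁻⁹ vs 2.95×10⁻¹⁰), a precipitate of AgCl forms.

Yes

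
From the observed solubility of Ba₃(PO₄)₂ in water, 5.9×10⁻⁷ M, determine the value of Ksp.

Ksp = 7.7×10⁻³⁰

Ba₃(PO₄)₂(s) ⇌ 3 Ba²⁺(aq) + 2 PO₄³⁻(aq)
With molar solubility s: [Ba²⁺] = 3s, [PO₄³⁻] = 2s.
Ksp = [Ba²⁺]^3[PO₄³⁻]^2 = (3s)^3 · (2s)^2 = 108s^5
Ksp = 108 × (5.9×10⁻⁷)^5 = 7.7×10⁻³⁰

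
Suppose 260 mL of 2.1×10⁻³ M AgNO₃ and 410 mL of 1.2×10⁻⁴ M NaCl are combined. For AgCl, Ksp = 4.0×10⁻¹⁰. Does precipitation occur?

After mixing, V = 260 mL + 410 mL = 670 mL.
[Ag⁺] = (2.1×10⁻³)(260)/670 = 8.1×10⁻⁴ M
[Cl⁻] = (1.2×10⁻⁴)(410)/670 = 7.3×10⁻⁵ M
Q = [Ag⁺][Cl⁻] = 6.0×10⁻⁸
Q = 6.0×10⁻⁸ > Ksp = 4.0×10⁻¹⁰, so the solution is supersaturated and AgCl precipitates.

Yes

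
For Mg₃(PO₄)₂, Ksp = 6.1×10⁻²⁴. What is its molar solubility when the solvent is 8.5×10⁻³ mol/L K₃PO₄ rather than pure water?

Mg₃(PO₄)₂(s) ⇌ 3 Mg²⁺(aq) + 2 PO₄³⁻(aq)
With PO₄³⁻ already at 8.5×10⁻³ mol/L and s small, take [PO₄³⁻] ≈ 8.5×10⁻³ mol/L and [Mg²⁺] = 3s.
Ksp = [Mg²⁺]^3[PO₄³⁻]^2 = (3s)^3(8.5×10⁻³)^2
(3s)^3 = 6.1×10⁻²⁴ / (8.5×10⁻³)^2 = 8.4×10⁻²⁰
s = 1.5×10⁻⁷ mol/L

1.5×10⁻⁷ M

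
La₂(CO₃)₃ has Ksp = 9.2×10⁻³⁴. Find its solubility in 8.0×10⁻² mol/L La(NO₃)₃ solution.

La₂(CO₃)₃(s) ⇌ 2 La³⁺(aq) + 3 CO₃²⁻(aq)
Let s be the solubility of La₂(CO₃)₃ here. The common ion gives [La³⁺] ≈ 8.0×10⁻² mol/L, and [CO₃²⁻] = 3s.
Ksp = [La³⁺]^2[CO₃²⁻]^3 = (8.0×10⁻²)^2(3s)^3
(3s)^3 = 9.2×10⁻³⁴ / (8.0×10⁻²)^2 = 1.4×10⁻³¹
s = 1.7×10⁻¹¹ mol/L

1.7×10⁻¹¹ M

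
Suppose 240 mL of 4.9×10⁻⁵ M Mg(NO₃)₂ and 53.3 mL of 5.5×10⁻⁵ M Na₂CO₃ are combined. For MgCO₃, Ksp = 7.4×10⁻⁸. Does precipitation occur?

No

After mixing, V = 240 mL + 53.3 mL = 293.3 mL.
[Mg²⁺] = (4.9×10⁻⁵)(240)/293.3 = 4.0×10⁻⁵ M
[CO₃²⁻] = (5.5×10⁻⁵)(53.3)/293.3 = 1.0×10⁻⁵ M
Q = [Mg²⁺][CO₃²⁻] = 4.0×10⁻¹⁰
Q = 4.0×10⁻¹⁰ < Ksp = 7.4×10⁻⁸, so the solution is unsaturated and no precipitate forms.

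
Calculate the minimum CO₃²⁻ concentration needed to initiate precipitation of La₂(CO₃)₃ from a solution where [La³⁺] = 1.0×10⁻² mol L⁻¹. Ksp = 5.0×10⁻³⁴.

Precipitation begins when Q = Ksp.
La₂(CO₃)₃(s) ⇌ 2 La³⁺(aq) + 3 CO₃²⁻(aq)
Ksp = [La³⁺]^2[CO₃²⁻]^3 = [CO₃²⁻]^3(1.0×10⁻²)^2
[CO₃²⁻]^3 = 5.0×10⁻³⁴ / (1.0×10⁻²)^2 = 5.0×10⁻³⁰
[CO₃²⁻] = 1.7×10⁻¹⁰ mol L⁻¹

1.7×10⁻¹⁰ M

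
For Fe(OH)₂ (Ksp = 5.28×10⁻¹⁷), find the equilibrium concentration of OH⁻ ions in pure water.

4.73×10⁻⁶ M

Fe(OH)₂(s) ⇌ Fe²⁺(aq) + 2 OH⁻(aq)
If s mol/L of Fe(OH)₂ dissolves, [Fe²⁺] = s and [OH⁻] = 2s.
Ksp = [Fe²⁺][OH⁻]^2 = s · (2s)^2 = 4s^3 = 5.28×10⁻¹⁷
s = 2.36×10⁻⁶ mol L⁻¹
[OH⁻] = 2s = 4.73×10⁻⁶ mol L⁻¹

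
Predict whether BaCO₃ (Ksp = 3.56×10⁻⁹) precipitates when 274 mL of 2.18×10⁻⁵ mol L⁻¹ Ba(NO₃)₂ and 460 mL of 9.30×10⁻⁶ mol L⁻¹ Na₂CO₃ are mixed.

No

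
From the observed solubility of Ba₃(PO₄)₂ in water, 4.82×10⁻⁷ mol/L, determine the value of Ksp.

Ksp = 2.81×10⁻³⁰

Ba₃(PO₄)₂(s) ⇌ 3 Ba²⁺(aq) + 2 PO₄³⁻(aq)
Call the molar solubility s, so that [Ba²⁺] = 3s and [PO₄³⁻] = 2s.
Ksp = [Ba²⁺]^3[PO₄³⁻]^2 = (3s)^3 · (2s)^2 = 108s^5
Ksp = 108 × (4.82×10⁻⁷)^5 = 2.81×10⁻³⁰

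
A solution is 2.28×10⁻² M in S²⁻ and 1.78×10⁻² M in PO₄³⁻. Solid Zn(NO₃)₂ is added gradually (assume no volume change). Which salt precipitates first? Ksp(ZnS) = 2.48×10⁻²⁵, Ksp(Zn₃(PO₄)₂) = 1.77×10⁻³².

ZnS

Each salt precipitates once Q = Ksp for that salt.
For ZnS: [Zn²⁺] = (Ksp/[S²⁻]) = 1.09×10⁻²³ M
For Zn₃(PO₄)₂: [Zn²⁺] = (Ksp/[PO₄³⁻]^2)^(1/3) = 3.82×10⁻¹⁰ M
The smaller threshold [Zn²⁺] is reached first, so ZnS precipitates first.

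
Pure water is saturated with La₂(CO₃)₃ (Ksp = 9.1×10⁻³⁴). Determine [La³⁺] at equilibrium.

La₂(CO₃)₃(s) ⇌ 2 La³⁺(aq) + 3 CO₃²⁻(aq)
With molar solubility s: [La³⁺] = 2s, [CO₃²⁻] = 3s.
Ksp = [La³⁺]^2[CO₃²⁻]^3 = (2s)^2 · (3s)^3 = 108s^5 = 9.1×10⁻³⁴
s = 9.7×10⁻⁸ M
[La³⁺] = 2s = 1.9×10⁻⁷ M

1.9×10⁻⁷ M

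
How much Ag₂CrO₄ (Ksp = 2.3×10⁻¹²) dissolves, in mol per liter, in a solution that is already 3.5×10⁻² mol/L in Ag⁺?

1.9×10⁻⁹ M

Ag₂CrO₄(s) ⇌ 2 Ag⁺(aq) + CrO₄²⁻(aq)
With Ag⁺ already at 3.5×10⁻² mol/L and s small, take [Ag⁺] ≈ 3.5×10⁻² mol/L and [CrO₄²⁻] = s.
Ksp = [Ag⁺]^2[CrO₄²⁻] = (3.5×10⁻²)^2s
s = 2.3×10⁻¹² / (3.5×10⁻²)^2 = 1.9×10⁻⁹
s = 1.9×10⁻⁹ mol/L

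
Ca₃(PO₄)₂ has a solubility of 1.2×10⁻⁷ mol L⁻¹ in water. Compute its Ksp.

Ksp = 2.7×10⁻³³

Ca₃(PO₄)₂(s) ⇌ 3 Ca²⁺(aq) + 2 PO₄³⁻(aq)
Call the molar solubility s, so that [Ca²⁺] = 3s and [PO₄³⁻] = 2s.
Ksp = [Ca²⁺]^3[PO₄³⁻]^2 = (3s)^3 · (2s)^2 = 108s^5
Ksp = 108 × (1.2×10⁻⁷)^5 = 2.7×10⁻³³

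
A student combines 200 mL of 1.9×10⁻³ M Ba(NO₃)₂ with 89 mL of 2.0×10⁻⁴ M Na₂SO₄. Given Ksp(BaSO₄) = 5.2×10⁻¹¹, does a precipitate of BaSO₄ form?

Yes

After mixing, V = 200 mL + 89 mL = 289 mL.
[Ba²⁺] = (1.9×10⁻³)(200)/289 = 1.3×10⁻³ M
[SO₄²⁻] = (2.0×10⁻⁴)(89)/289 = 6.2×10⁻⁵ M
Q = [Ba²⁺][SO₄²⁻] = 8.1×10⁻⁸
Q = 8.1×10⁻⁸ > Ksp = 5.2×10⁻¹¹, so the solution is supersaturated and BaSO₄ precipitates.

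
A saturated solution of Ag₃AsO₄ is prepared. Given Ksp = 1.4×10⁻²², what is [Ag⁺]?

4.5×10⁻⁶ M

Ag₃AsO₄(s) ⇌ 3 Ag⁺(aq) + AsO₄³⁻(aq)
Call the molar solubility s, so that [Ag⁺] = 3s and [AsO₄³⁻] = s.
Ksp = [Ag⁺]^3[AsO₄³⁻] = (3s)^3 · s = 27s^4 = 1.4×10⁻²²
s = 1.5×10⁻⁶ mol/L
[Ag⁺] = 3s = 4.5×10⁻⁶ mol/L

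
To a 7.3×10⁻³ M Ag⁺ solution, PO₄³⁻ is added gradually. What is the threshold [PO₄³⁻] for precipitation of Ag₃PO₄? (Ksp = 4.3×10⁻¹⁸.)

Precipitation begins when Q = Ksp.
Ag₃PO₄(s) ⇌ 3 Ag⁺(aq) + PO₄³⁻(aq)
Ksp = [Ag⁺]^3[PO₄³⁻] = [PO₄³⁻](7.3×10⁻³)^3
[PO₄³⁻] = 4.3×10⁻¹⁸ / (7.3×10⁻³)^3 = 1.1×10⁻¹¹
[PO₄³⁻] = 1.1×10⁻¹¹ M

1.1×10⁻¹¹ M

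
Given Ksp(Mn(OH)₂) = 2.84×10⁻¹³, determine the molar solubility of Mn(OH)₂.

Mn(OH)₂(s) ⇌ Mn²⁺(aq) + 2 OH⁻(aq)
Let s be the molar solubility. Then [Mn²⁺] = s and [OH⁻] = 2s.
Ksp = [Mn²⁺][OH⁻]^2 = s · (2s)^2 = 4s^3
4s^3 = 2.84×10⁻¹³  ⇒  s^3 = 7.10×10⁻¹⁴
Taking the 3rd root, s = 4.14×10⁻⁵ mol L⁻¹.

4.14×10⁻⁵ M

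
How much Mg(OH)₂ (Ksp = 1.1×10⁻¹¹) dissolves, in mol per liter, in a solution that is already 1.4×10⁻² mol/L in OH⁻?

5.6×10⁻⁸ M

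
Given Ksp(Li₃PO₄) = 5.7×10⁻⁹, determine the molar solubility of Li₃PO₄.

3.8×10⁻³ M

Li₃PO₄(s) ⇌ 3 Li⁺(aq) + PO₄³⁻(aq)
Let s be the molar solubility. Then [Li⁺] = 3s and [PO₄³⁻] = s.
Ksp = [Li⁺]^3[PO₄³⁻] = (3s)^3 · s = 27s^4
27s^4 = 5.7×10⁻⁹  ⇒  s^4 = 2.1×10⁻¹⁰
Taking the 4th root, s = 3.8×10⁻³ mol/L.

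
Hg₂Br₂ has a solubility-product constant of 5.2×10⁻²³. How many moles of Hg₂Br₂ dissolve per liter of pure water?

Hg₂Br₂(s) ⇌ Hg₂²⁺(aq) + 2 Br⁻(aq)
For each mole of Hg₂Br₂ that dissolves per liter, [Hg₂²⁺] = s and [Br⁻] = 2s; let s denote this solubility.
Ksp = [Hg₂²⁺][Br⁻]^2 = s · (2s)^2 = 4s^3
4s^3 = 5.2×10⁻²³  ⇒  s^3 = 1.3×10⁻²³
Taking the 3rd root, s = 2.4×10⁻⁸ mol L⁻¹.

2.4×10⁻⁸ M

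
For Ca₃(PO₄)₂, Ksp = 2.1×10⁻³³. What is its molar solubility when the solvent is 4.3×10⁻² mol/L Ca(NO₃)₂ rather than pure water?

2.6×10⁻¹⁵ M

Ca₃(PO₄)₂(s) ⇌ 3 Ca²⁺(aq) + 2 PO₄³⁻(aq)
Ca²⁺ is already present at 4.3×10⁻² mol/L. If s mol/L of Ca₃(PO₄)₂ dissolves, [PO₄³⁻] = 2s while [Ca²⁺] ≈ 4.3×10⁻² mol/L.
Ksp = [Ca²⁺]^3[PO₄³⁻]^2 = (4.3×10⁻²)^3(2s)^2
(2s)^2 = 2.1×10⁻³³ / (4.3×10⁻²)^3 = 2.6×10⁻²⁹
s = 2.6×10⁻¹⁵ mol/L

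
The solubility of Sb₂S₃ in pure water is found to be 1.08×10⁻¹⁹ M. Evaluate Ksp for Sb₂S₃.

Ksp = 1.59×10⁻⁹³

Sb₂S₃(s) ⇌ 2 Sb³⁺(aq) + 3 S²⁻(aq)
Let s be the molar solubility. Then [Sb³⁺] = 2s and [S²⁻] = 3s.
Ksp = [Sb³⁺]^2[S²⁻]^3 = (2s)^2 · (3s)^3 = 108s^5
Ksp = 108 × (1.08×10⁻¹⁹)^5 = 1.59×10⁻⁹³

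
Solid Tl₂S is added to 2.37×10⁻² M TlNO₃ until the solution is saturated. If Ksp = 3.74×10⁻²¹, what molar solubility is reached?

6.66×10⁻¹⁸ M

Tl₂S(s) ⇌ 2 Tl⁺(aq) + S²⁻(aq)
Let s be the solubility of Tl₂S here. The common ion gives [Tl⁺] ≈ 2.37×10⁻² M, and [S²⁻] = s.
Ksp = [Tl⁺]^2[S²⁻] = (2.37×10⁻²)^2s
s = 3.74×10⁻²¹ / (2.37×10⁻²)^2 = 6.66×10⁻¹⁸
s = 6.66×10⁻¹⁸ M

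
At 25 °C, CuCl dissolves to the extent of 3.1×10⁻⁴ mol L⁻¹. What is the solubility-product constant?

Ksp = 9.6×10⁻⁸

CuCl(s) ⇌ Cu⁺(aq) + Cl⁻(aq)
Call the molar solubility s, so that [Cu⁺] = s and [Cl⁻] = s.
Ksp = [Cu⁺][Cl⁻] = s · s = s^2
Ksp = (3.1×10⁻⁴)^2 = 9.6×10⁻⁸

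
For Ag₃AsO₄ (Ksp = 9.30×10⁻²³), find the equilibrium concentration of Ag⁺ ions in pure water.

4.09×10⁻⁶ M

Ag₃AsO₄(s) ⇌ 3 Ag⁺(aq) + AsO₄³⁻(aq)
Let s be the molar solubility. Then [Ag⁺] = 3s and [AsO₄³⁻] = s.
Ksp = [Ag⁺]^3[AsO₄³⁻] = (3s)^3 · s = 27s^4 = 9.30×10⁻²³
s = 1.36×10⁻⁶ mol/L
[Ag⁺] = 3s = 4.09×10⁻⁶ mol/L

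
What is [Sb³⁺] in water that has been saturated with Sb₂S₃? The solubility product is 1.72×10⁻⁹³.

Sb₂S₃(s) ⇌ 2 Sb³⁺(aq) + 3 S²⁻(aq)
Call the molar solubility s, so that [Sb³⁺] = 2s and [S²⁻] = 3s.
Ksp = [Sb³⁺]^2[S²⁻]^3 = (2s)^2 · (3s)^3 = 108s^5 = 1.72×10⁻⁹³
s = 1.10×10⁻¹⁹ mol/L
[Sb³⁺] = 2s = 2.20×10⁻¹⁹ mol/L

2.20×10⁻¹⁹ M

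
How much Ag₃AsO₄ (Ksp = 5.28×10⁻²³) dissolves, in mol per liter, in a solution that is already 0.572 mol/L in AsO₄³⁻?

1.51×10⁻⁸ M

Ag₃AsO₄(s) ⇌ 3 Ag⁺(aq) + AsO₄³⁻(aq)
AsO₄³⁻ is already present at 0.572 mol/L. If s mol/L of Ag₃AsO₄ dissolves, [Ag⁺] = 3s while [AsO₄³⁻] ≈ 0.572 mol/L.
Ksp = [Ag⁺]^3[AsO₄³⁻] = (3s)^3(0.572)
(3s)^3 = 5.28×10⁻²³ / (0.572) = 9.23×10⁻²³
s = 1.51×10⁻⁸ mol/L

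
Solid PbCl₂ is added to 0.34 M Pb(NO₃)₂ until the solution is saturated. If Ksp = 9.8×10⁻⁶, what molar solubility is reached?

PbCl₂(s) ⇌ Pb²⁺(aq) + 2 Cl⁻(aq)
The solution already contains Pb²⁺ at 0.34 M. Let s be the molar solubility of PbCl₂.
[Pb²⁺] ≈ 0.34 M (common ion dominates); [Cl⁻] = 2s.
Ksp = [Pb²⁺][Cl⁻]^2 = (0.34)(2s)^2
(2s)^2 = 9.8×10⁻⁶ / (0.34) = 2.9×10⁻⁵
s = 2.7×10⁻³ M

2.7×10⁻³ M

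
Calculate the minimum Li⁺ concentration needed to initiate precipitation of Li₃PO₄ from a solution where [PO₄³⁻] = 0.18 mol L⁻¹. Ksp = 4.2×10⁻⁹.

2.9×10⁻³ M

Each salt precipitates once Q = Ksp for that salt.
Li₃PO₄(s) ⇌ 3 Li⁺(aq) + PO₄³⁻(aq)
Ksp = [Li⁺]^3[PO₄³⁻] = [Li⁺]^3(0.18)
[Li⁺]^3 = 4.2×10⁻⁹ / (0.18) = 2.3×10⁻⁸
[Li⁺] = 2.9×10⁻³ mol L⁻¹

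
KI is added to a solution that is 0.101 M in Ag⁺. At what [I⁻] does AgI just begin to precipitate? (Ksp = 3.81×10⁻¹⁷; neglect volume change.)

The threshold for precipitation is Q = Ksp.
AgI(s) ⇌ Ag⁺(aq) + I⁻(aq)
Ksp = [Ag⁺][I⁻] = [I⁻](0.101)
[I⁻] = 3.81×10⁻¹⁷ / (0.101) = 3.77×10⁻¹⁶
[I⁻] = 3.77×10⁻¹⁶ M

3.77×10⁻¹⁶ M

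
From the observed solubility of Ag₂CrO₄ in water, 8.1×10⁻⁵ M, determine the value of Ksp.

Ag₂CrO₄(s) ⇌ 2 Ag⁺(aq) + CrO₄²⁻(aq)
Call the molar solubility s, so that [Ag⁺] = 2s and [CrO₄²⁻] = s.
Ksp = [Ag⁺]^2[CrO₄²⁻] = (2s)^2 · s = 4s^3
Ksp = 4 × (8.1×10⁻⁵)^3 = 2.1×10⁻¹²

Ksp = 2.1×10⁻¹²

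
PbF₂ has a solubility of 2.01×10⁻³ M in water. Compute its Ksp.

PbF₂(s) ⇌ Pb²⁺(aq) + 2 F⁻(aq)
Let s be the molar solubility. Then [Pb²⁺] = s and [F⁻] = 2s.
Ksp = [Pb²⁺][F⁻]^2 = s · (2s)^2 = 4s^3
Ksp = 4 × (2.01×10⁻³)^3 = 3.25×10⁻⁸

Ksp = 3.25×10⁻⁸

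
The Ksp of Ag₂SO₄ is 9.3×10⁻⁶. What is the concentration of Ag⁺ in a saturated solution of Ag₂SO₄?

2.6×10⁻² M

Ag₂SO₄(s) ⇌ 2 Ag⁺(aq) + SO₄²⁻(aq)
With molar solubility s: [Ag⁺] = 2s, [SO₄²⁻] = s.
Ksp = [Ag⁺]^2[SO₄²⁻] = (2s)^2 · s = 4s^3 = 9.3×10⁻⁶
s = 1.3×10⁻² mol/L
[Ag⁺] = 2s = 2.6×10⁻² mol/L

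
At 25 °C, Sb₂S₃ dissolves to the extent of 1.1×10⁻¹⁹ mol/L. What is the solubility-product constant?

Sb₂S₃(s) ⇌ 2 Sb³⁺(aq) + 3 S²⁻(aq)
If s mol/L of Sb₂S₃ dissolves, [Sb³⁺] = 2s and [S²⁻] = 3s.
Ksp = [Sb³⁺]^2[S²⁻]^3 = (2s)^2 · (3s)^3 = 108s^5
Ksp = 108 × (1.1×10⁻¹⁹)^5 = 1.7×10⁻⁹³

Ksp = 1.7×10⁻⁹³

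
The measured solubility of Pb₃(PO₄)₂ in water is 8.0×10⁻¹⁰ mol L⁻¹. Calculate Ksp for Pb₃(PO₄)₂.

Ksp = 3.5×10⁻⁴⁴

Pb₃(PO₄)₂(s) ⇌ 3 Pb²⁺(aq) + 2 PO₄³⁻(aq)
Call the molar solubility s, so that [Pb²⁺] = 3s and [PO₄³⁻] = 2s.
Ksp = [Pb²⁺]^3[PO₄³⁻]^2 = (3s)^3 · (2s)^2 = 108s^5
Ksp = 108 × (8.0×10⁻¹⁰)^5 = 3.5×10⁻⁴⁴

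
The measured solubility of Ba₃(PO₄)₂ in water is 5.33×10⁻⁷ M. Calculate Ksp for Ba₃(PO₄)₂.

Ba₃(PO₄)₂(s) ⇌ 3 Ba²⁺(aq) + 2 PO₄³⁻(aq)
For each mole of Ba₃(PO₄)₂ that dissolves per liter, [Ba²⁺] = 3s and [PO₄³⁻] = 2s; let s denote this solubility.
Ksp = [Ba²⁺]^3[PO₄³⁻]^2 = (3s)^3 · (2s)^2 = 108s^5
Ksp = 108 × (5.33×10⁻⁷)^5 = 4.65×10⁻³⁰

Ksp = 4.65×10⁻³⁰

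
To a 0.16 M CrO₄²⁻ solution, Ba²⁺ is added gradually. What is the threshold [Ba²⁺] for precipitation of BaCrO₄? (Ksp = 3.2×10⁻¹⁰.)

2.0×10⁻⁹ M

A salt starts to precipitate once the ion product Q reaches its Ksp.
BaCrO₄(s) ⇌ Ba²⁺(aq) + CrO₄²⁻(aq)
Ksp = [Ba²⁺][CrO₄²⁻] = [Ba²⁺](0.16)
[Ba²⁺] = 3.2×10⁻¹⁰ / (0.16) = 2.0×10⁻⁹
[Ba²⁺] = 2.0×10⁻⁹ M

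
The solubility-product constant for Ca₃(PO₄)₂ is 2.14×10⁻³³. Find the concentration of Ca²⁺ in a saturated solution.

Ca₃(PO₄)₂(s) ⇌ 3 Ca²⁺(aq) + 2 PO₄³⁻(aq)
If s mol/L of Ca₃(PO₄)₂ dissolves, [Ca²⁺] = 3s and [PO₄³⁻] = 2s.
Ksp = [Ca²⁺]^3[PO₄³⁻]^2 = (3s)^3 · (2s)^2 = 108s^5 = 2.14×10⁻³³
s = 1.15×10⁻⁷ mol L⁻¹
[Ca²⁺] = 3s = 3.44×10⁻⁷ mol L⁻¹

3.44×10⁻⁷ M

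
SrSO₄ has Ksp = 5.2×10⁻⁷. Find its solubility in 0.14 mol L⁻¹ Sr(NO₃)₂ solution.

3.7×10⁻⁶ M

SrSO₄(s) ⇌ Sr²⁺(aq) + SO₄²⁻(aq)
With Sr²⁺ already at 0.14 mol L⁻¹ and s small, take [Sr²⁺] ≈ 0.14 mol L⁻¹ and [SO₄²⁻] = s.
Ksp = [Sr²⁺][SO₄²⁻] = (0.14)s
s = 5.2×10⁻⁷ / (0.14) = 3.7×10⁻⁶
s = 3.7×10⁻⁶ mol L⁻¹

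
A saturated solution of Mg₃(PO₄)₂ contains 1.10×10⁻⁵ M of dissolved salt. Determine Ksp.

Mg₃(PO₄)₂(s) ⇌ 3 Mg²⁺(aq) + 2 PO₄³⁻(aq)
Let s be the molar solubility. Then [Mg²⁺] = 3s and [PO₄³⁻] = 2s.
Ksp = [Mg²⁺]^3[PO₄³⁻]^2 = (3s)^3 · (2s)^2 = 108s^5
Ksp = 108 × (1.10×10⁻⁵)^5 = 1.74×10⁻²³

Ksp = 1.74×10⁻²³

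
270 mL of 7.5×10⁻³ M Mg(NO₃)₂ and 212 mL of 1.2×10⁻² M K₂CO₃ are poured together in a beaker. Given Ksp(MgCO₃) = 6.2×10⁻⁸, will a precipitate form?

After mixing, V = 270 mL + 212 mL = 482 mL.
[Mg²⁺] = (7.5×10⁻³)(270)/482 = 4.2×10⁻³ M
[CO₃²⁻] = (1.2×10⁻²)(212)/482 = 5.3×10⁻³ M
Q = [Mg²⁺][CO₃²⁻] = 2.2×10⁻⁵
Because Q > Ksp (2.2×10⁻⁵ vs 6.2×10⁻⁸), a precipitate of MgCO₃ forms.

Yes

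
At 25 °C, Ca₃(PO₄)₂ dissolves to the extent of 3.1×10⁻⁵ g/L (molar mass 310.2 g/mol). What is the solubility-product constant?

s = (3.1×10⁻⁵ g L⁻¹)/(310.2 g mol⁻¹) = 9.994×10⁻⁸ M
Ca₃(PO₄)₂(s) ⇌ 3 Ca²⁺(aq) + 2 PO₄³⁻(aq)
For each mole of Ca₃(PO₄)₂ that dissolves per liter, [Ca²⁺] = 3s and [PO₄³⁻] = 2s; let s denote this solubility.
Ksp = [Ca²⁺]^3[PO₄³⁻]^2 = (3s)^3 · (2s)^2 = 108s^5
Ksp = 108 × (9.994×10⁻⁸)^5 = 1.1×10⁻³³

Ksp = 1.1×10⁻³³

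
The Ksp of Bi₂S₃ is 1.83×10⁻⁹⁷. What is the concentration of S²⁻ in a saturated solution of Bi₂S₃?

5.28×10⁻²⁰ M

Bi₂S₃(s) ⇌ 2 Bi³⁺(aq) + 3 S²⁻(aq)
For each mole of Bi₂S₃ that dissolves per liter, [Bi³⁺] = 2s and [S²⁻] = 3s; let s denote this solubility.
Ksp = [Bi³⁺]^2[S²⁻]^3 = (2s)^2 · (3s)^3 = 108s^5 = 1.83×10⁻⁹⁷
s = 1.76×10⁻²⁰ mol/L
[S²⁻] = 3s = 5.28×10⁻²⁰ mol/L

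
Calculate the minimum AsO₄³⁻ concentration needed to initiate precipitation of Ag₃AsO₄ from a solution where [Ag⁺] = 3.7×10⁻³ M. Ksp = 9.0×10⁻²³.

A salt starts to precipitate once the ion product Q reaches its Ksp.
Ag₃AsO₄(s) ⇌ 3 Ag⁺(aq) + AsO₄³⁻(aq)
Ksp = [Ag⁺]^3[AsO₄³⁻] = [AsO₄³⁻](3.7×10⁻³)^3
[AsO₄³⁻] = 9.0×10⁻²³ / (3.7×10⁻³)^3 = 1.8×10⁻¹⁵
[AsO₄³⁻] = 1.8×10⁻¹⁵ M

1.8×10⁻¹⁵ M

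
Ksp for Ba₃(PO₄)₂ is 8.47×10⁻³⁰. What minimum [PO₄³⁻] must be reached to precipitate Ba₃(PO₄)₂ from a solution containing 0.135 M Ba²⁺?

5.87×10⁻¹⁴ M

The threshold for precipitation is Q = Ksp.
Ba₃(PO₄)₂(s) ⇌ 3 Ba²⁺(aq) + 2 PO₄³⁻(aq)
Ksp = [Ba²⁺]^3[PO₄³⁻]^2 = [PO₄³⁻]^2(0.135)^3
[PO₄³⁻]^2 = 8.47×10⁻³⁰ / (0.135)^3 = 3.44×10⁻²⁷
[PO₄³⁻] = 5.87×10⁻¹⁴ M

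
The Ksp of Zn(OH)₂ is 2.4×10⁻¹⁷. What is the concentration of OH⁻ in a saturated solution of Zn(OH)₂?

3.6×10⁻⁶ M

Zn(OH)₂(s) ⇌ Zn²⁺(aq) + 2 OH⁻(aq)
If s mol/L of Zn(OH)₂ dissolves, [Zn²⁺] = s and [OH⁻] = 2s.
Ksp = [Zn²⁺][OH⁻]^2 = s · (2s)^2 = 4s^3 = 2.4×10⁻¹⁷
s = 1.8×10⁻⁶ mol L⁻¹
[OH⁻] = 2s = 3.6×10⁻⁶ mol L⁻¹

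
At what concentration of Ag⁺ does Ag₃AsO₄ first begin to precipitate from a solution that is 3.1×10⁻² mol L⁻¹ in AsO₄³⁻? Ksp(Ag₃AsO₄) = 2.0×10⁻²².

1.9×10⁻⁷ M

Precipitation begins when Q = Ksp.
Ag₃AsO₄(s) ⇌ 3 Ag⁺(aq) + AsO₄³⁻(aq)
Ksp = [Ag⁺]^3[AsO₄³⁻] = [Ag⁺]^3(3.1×10⁻²)
[Ag⁺]^3 = 2.0×10⁻²² / (3.1×10⁻²) = 6.5×10⁻²¹
[Ag⁺] = 1.9×10⁻⁷ mol L⁻¹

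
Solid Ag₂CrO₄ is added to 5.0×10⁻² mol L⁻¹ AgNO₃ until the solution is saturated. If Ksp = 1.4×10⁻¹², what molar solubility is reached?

5.6×10⁻¹⁰ M

Ag₂CrO₄(s) ⇌ 2 Ag⁺(aq) + CrO₄²⁻(aq)
The solution already contains Ag⁺ at 5.0×10⁻² mol L⁻¹. Let s be the molar solubility of Ag₂CrO₄.
[Ag⁺] ≈ 5.0×10⁻² mol L⁻¹ (common ion dominates); [CrO₄²⁻] = s.
Ksp = [Ag⁺]^2[CrO₄²⁻] = (5.0×10⁻²)^2s
s = 1.4×10⁻¹² / (5.0×10⁻²)^2 = 5.6×10⁻¹⁰
s = 5.6×10⁻¹⁰ mol L⁻¹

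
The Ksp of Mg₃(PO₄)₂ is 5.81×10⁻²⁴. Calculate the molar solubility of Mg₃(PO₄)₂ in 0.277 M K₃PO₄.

1.41×10⁻⁸ M

Mg₃(PO₄)₂(s) ⇌ 3 Mg²⁺(aq) + 2 PO₄³⁻(aq)
PO₄³⁻ is already present at 0.277 M. If s mol/L of Mg₃(PO₄)₂ dissolves, [Mg²⁺] = 3s while [PO₄³⁻] ≈ 0.277 M.
Ksp = [Mg²⁺]^3[PO₄³⁻]^2 = (3s)^3(0.277)^2
(3s)^3 = 5.81×10⁻²⁴ / (0.277)^2 = 7.57×10⁻²³
s = 1.41×10⁻⁸ M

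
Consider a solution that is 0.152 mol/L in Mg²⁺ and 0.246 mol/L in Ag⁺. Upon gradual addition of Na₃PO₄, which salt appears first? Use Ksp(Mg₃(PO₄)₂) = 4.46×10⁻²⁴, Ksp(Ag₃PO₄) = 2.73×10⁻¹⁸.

Ag₃PO₄

Each salt precipitates once Q = Ksp for that salt.
For Mg₃(PO₄)₂: [PO₄³⁻] = (Ksp/[Mg²⁺]^3)^(1/2) = 3.56×10⁻¹¹ mol/L
For Ag₃PO₄: [PO₄³⁻] = (Ksp/[Ag⁺]^3) = 1.83×10⁻¹⁶ mol/L
The smaller threshold [PO₄³⁻] is reached first, so Ag₃PO₄ precipitates first.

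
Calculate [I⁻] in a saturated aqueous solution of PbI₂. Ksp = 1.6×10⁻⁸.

PbI₂(s) ⇌ Pb²⁺(aq) + 2 I⁻(aq)
For each mole of PbI₂ that dissolves per liter, [Pb²⁺] = s and [I⁻] = 2s; let s denote this solubility.
Ksp = [Pb²⁺][I⁻]^2 = s · (2s)^2 = 4s^3 = 1.6×10⁻⁸
s = 1.6×10⁻³ mol/L
[I⁻] = 2s = 3.2×10⁻³ mol/L

3.2×10⁻³ M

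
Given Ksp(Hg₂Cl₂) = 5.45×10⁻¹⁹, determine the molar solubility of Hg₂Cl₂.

Hg₂Cl₂(s) ⇌ Hg₂²⁺(aq) + 2 Cl⁻(aq)
Call the molar solubility s, so that [Hg₂²⁺] = s and [Cl⁻] = 2s.
Ksp = [Hg₂²⁺][Cl⁻]^2 = s · (2s)^2 = 4s^3
4s^3 = 5.45×10⁻¹⁹  ⇒  s^3 = 1.36×10⁻¹⁹
Taking the 3rd root, s = 5.15×10⁻⁷ mol L⁻¹.

5.15×10⁻⁷ M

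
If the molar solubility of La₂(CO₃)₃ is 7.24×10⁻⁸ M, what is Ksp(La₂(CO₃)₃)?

La₂(CO₃)₃(s) ⇌ 2 La³⁺(aq) + 3 CO₃²⁻(aq)
For each mole of La₂(CO₃)₃ that dissolves per liter, [La³⁺] = 2s and [CO₃²⁻] = 3s; let s denote this solubility.
Ksp = [La³⁺]^2[CO₃²⁻]^3 = (2s)^2 · (3s)^3 = 108s^5
Ksp = 108 × (7.24×10⁻⁸)^5 = 2.15×10⁻³⁴

Ksp = 2.15×10⁻³⁴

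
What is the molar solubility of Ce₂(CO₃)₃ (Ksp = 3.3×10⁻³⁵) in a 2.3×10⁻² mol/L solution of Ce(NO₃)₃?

1.3×10⁻¹¹ M

Ce₂(CO₃)₃(s) ⇌ 2 Ce³⁺(aq) + 3 CO₃²⁻(aq)
Let s be the solubility of Ce₂(CO₃)₃ here. The common ion gives [Ce³⁺] ≈ 2.3×10⁻² mol/L, and [CO₃²⁻] = 3s.
Ksp = [Ce³⁺]^2[CO₃²⁻]^3 = (2.3×10⁻²)^2(3s)^3
(3s)^3 = 3.3×10⁻³⁵ / (2.3×10⁻²)^2 = 6.2×10⁻³²
s = 1.3×10⁻¹¹ mol/L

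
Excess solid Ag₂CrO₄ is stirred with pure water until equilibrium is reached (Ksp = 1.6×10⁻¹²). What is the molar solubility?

Ag₂CrO₄(s) ⇌ 2 Ag⁺(aq) + CrO₄²⁻(aq)
For each mole of Ag₂CrO₄ that dissolves per liter, [Ag⁺] = 2s and [CrO₄²⁻] = s; let s denote this solubility.
Ksp = [Ag⁺]^2[CrO₄²⁻] = (2s)^2 · s = 4s^3
4s^3 = 1.6×10⁻¹²  ⇒  s^3 = 4.0×10⁻¹³
Taking the 3rd root, s = 7.4×10⁻⁵ mol L⁻¹.

7.4×10⁻⁵ M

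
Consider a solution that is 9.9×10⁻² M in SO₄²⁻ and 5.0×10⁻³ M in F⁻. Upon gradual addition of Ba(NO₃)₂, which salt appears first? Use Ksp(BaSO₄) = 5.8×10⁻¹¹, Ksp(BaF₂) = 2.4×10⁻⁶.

Precipitation begins when Q = Ksp.
For BaSO₄: [Ba²⁺] = (Ksp/[SO₄²⁻]) = 5.9×10⁻¹⁰ M
For BaF₂: [Ba²⁺] = (Ksp/[F⁻]^2) = 9.6×10⁻² M
BaSO₄ requires the lower [Ba²⁺], so it precipitates first.

BaSO₄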